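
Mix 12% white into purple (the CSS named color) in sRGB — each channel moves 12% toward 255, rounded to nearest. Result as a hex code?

CSS purple is rgb(128, 0, 128).
A 12% tint moves each channel 12% toward 255:
  R: 128 + 0.12×(255−128) = 128 + 15.24 = 143.24 → 143
  G: 0 + 30.6 = 30.6 → 31
  B: 128 + 15.24 = 143.24 → 143
rgb(143, 31, 143) = #8f1f8f.

#8f1f8f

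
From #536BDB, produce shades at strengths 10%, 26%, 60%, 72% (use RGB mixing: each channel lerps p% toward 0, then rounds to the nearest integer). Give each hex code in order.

#4B60C5, #3D4FA2, #212B58, #171E3D

#536BDB is rgb(83, 107, 219).
10%: (83 − 8.3 = 74.7→75, 107 − 10.7 = 96.3→96, 219 − 21.9 = 197.1→197) → #4B60C5
26%: (83 − 21.58 = 61.42→61, 107 − 27.82 = 79.18→79, 219 − 56.94 = 162.06→162) → #3D4FA2
60%: (83 − 49.8 = 33.2→33, 107 − 64.2 = 42.8→43, 219 − 131.4 = 87.6→88) → #212B58
72%: (83 − 59.76 = 23.24→23, 107 − 77.04 = 29.96→30, 219 − 157.68 = 61.32→61) → #171E3D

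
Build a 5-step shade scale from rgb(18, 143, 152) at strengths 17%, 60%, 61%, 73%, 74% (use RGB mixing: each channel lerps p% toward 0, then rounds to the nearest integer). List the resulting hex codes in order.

17%: (18 − 3.06 = 14.94→15, 143 − 24.31 = 118.69→119, 152 − 25.84 = 126.16→126) → #0F777E
60%: (18 − 10.8 = 7.2→7, 143 − 85.8 = 57.2→57, 152 − 91.2 = 60.8→61) → #07393D
61%: (18 − 10.98 = 7.02→7, 143 − 87.23 = 55.77→56, 152 − 92.72 = 59.28→59) → #07383B
73%: (18 − 13.14 = 4.86→5, 143 − 104.39 = 38.61→39, 152 − 110.96 = 41.04→41) → #052729
74%: (18 − 13.32 = 4.68→5, 143 − 105.82 = 37.18→37, 152 − 112.48 = 39.52→40) → #052528

#0F777E, #07393D, #07383B, #052729, #052528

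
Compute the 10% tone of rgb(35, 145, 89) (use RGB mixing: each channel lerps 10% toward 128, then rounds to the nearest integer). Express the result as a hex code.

Per channel, c → c + 0.1(128 − c):
  R: 35 + 0.1×(128−35) = 35 + 9.3 = 44.3 → 44
  G: 145 + 0.1×(128−145) = 145 − 1.7 = 143.3 → 143
  B: 89 + 0.1×(128−89) = 89 + 3.9 = 92.9 → 93
rgb(44, 143, 93) = #2c8f5d.

#2c8f5d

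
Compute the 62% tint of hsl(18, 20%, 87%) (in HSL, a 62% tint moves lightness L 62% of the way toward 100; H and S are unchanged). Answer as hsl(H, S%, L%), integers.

L moves 62% from 87 toward 100: 87 + 8.06 = 95.06 → 95.
H and S are unchanged.

hsl(18, 20%, 95%)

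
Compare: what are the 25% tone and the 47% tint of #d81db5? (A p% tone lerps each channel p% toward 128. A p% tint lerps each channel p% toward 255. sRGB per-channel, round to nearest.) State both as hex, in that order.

#c236a8, #ea87d8

#d81db5 is rgb(216, 29, 181).
25% tone:
  R: 216 − 22 = 194 → 194
  G: 29 + 24.75 = 53.75 → 54
  B: 181 + 0.25×(128−181) = 181 − 13.25 = 167.75 → 168
  → #c236a8
47% tint:
  R: 216 + 0.47×(255−216) = 216 + 18.33 = 234.33 → 234
  G: 29 + 0.47×(255−29) = 29 + 106.22 = 135.22 → 135
  B: 181 + 34.78 = 215.78 → 216
  → #ea87d8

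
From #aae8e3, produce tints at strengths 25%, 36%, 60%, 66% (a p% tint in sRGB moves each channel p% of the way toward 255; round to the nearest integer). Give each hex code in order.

#aae8e3 is rgb(170, 232, 227).
25%: (170 + 21.25 = 191.25→191, 232 + 5.75 = 237.75→238, 227 + 7 = 234→234) → #bfeeea
36%: (170 + 30.6 = 200.6→201, 232 + 8.28 = 240.28→240, 227 + 10.08 = 237.08→237) → #c9f0ed
60%: (170 + 51 = 221→221, 232 + 13.8 = 245.8→246, 227 + 16.8 = 243.8→244) → #ddf6f4
66%: (170 + 56.1 = 226.1→226, 232 + 15.18 = 247.18→247, 227 + 18.48 = 245.48→245) → #e2f7f5

#bfeeea, #c9f0ed, #ddf6f4, #e2f7f5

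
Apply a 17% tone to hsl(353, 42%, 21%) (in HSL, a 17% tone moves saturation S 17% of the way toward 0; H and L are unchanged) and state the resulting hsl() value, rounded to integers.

hsl(353, 35%, 21%)

S moves 17% from 42 toward 0: 42 − 7.14 = 34.86 → 35.
H and L are unchanged.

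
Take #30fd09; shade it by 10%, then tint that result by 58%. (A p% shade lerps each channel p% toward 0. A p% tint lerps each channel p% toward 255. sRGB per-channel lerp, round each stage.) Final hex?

#a6f497

#30fd09 is rgb(48, 253, 9).
A 10% shade moves each channel 10% toward 0:
  R: 48 + 0.1×(0−48) = 48 − 4.8 = 43.2 → 43
  G: 253 − 25.3 = 227.7 → 228
  B: 9 − 0.9 = 8.1 → 8
After the shade: rgb(43, 228, 8) = #2be408.
Per channel, c → c + 0.58(255 − c):
  R: 43 + 0.58×(255−43) = 43 + 122.96 = 165.96 → 166
  G: 228 + 15.66 = 243.66 → 244
  B: 8 + 0.58×(255−8) = 8 + 143.26 = 151.26 → 151
rgb(166, 244, 151) = #a6f497.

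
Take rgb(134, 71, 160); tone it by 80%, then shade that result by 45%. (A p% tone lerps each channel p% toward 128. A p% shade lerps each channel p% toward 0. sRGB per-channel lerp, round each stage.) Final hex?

#47404A

An 80% tone moves each channel 80% toward 128:
  R: 134 + 0.8×(128−134) = 134 − 4.8 = 129.2 → 129
  G: 71 + 0.8×(128−71) = 71 + 45.6 = 116.6 → 117
  B: 160 + 0.8×(128−160) = 160 − 25.6 = 134.4 → 134
After the tone: rgb(129, 117, 134) = #817586.
A 45% shade moves each channel 45% toward 0:
  R: 129 + 0.45×(0−129) = 129 − 58.05 = 70.95 → 71
  G: 117 + 0.45×(0−117) = 117 − 52.65 = 64.35 → 64
  B: 134 + 0.45×(0−134) = 134 − 60.3 = 73.7 → 74
rgb(71, 64, 74) = #47404A.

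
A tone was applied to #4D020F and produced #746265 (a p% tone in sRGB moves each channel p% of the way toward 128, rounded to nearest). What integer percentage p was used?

76%

#4D020F is rgb(77, 2, 15); #746265 is rgb(116, 98, 101).
On the G channel (widest range): 98 ≈ 2 + (p/100)(128 − 2), so p ≈ 100×(98 − 2)/(128 − 2) = 9600/126 = 76.19.
p = 76 reproduces all three channels after rounding.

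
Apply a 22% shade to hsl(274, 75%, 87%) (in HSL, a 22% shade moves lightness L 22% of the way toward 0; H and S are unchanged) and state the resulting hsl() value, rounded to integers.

L moves 22% from 87 toward 0: 87 − 19.14 = 67.86 → 68.
H and S are unchanged.

hsl(274, 75%, 68%)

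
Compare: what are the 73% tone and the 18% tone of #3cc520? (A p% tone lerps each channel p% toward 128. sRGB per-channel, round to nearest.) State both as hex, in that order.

#3cc520 is rgb(60, 197, 32).
73% tone:
  R: 60 + 0.73×(128−60) = 60 + 49.64 = 109.64 → 110
  G: 197 − 50.37 = 146.63 → 147
  B: 32 + 0.73×(128−32) = 32 + 70.08 = 102.08 → 102
  → #6e9366
18% tone:
  R: 60 + 0.18×(128−60) = 60 + 12.24 = 72.24 → 72
  G: 197 + 0.18×(128−197) = 197 − 12.42 = 184.58 → 185
  B: 32 + 0.18×(128−32) = 32 + 17.28 = 49.28 → 49
  → #48b931

#6e9366, #48b931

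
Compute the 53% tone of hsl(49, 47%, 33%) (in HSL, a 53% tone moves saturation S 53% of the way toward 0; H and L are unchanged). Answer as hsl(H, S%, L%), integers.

S moves 53% from 47 toward 0: 47 − 24.91 = 22.09 → 22.
H and L are unchanged.

hsl(49, 22%, 33%)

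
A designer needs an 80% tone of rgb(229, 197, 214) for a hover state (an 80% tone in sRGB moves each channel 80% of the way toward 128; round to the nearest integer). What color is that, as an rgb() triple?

Per channel, c → c + 0.8(128 − c):
  R: 229 − 80.8 = 148.2 → 148
  G: 197 + 0.8×(128−197) = 197 − 55.2 = 141.8 → 142
  B: 214 + 0.8×(128−214) = 214 − 68.8 = 145.2 → 145

rgb(148, 142, 145)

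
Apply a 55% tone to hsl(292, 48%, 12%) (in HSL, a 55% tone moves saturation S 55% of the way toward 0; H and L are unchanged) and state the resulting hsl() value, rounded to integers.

S moves 55% from 48 toward 0: 48 − 26.4 = 21.6 → 22.
H and L are unchanged.

hsl(292, 22%, 12%)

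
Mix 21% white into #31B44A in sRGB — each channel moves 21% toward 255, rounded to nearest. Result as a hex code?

#31B44A is rgb(49, 180, 74).
Lerp each channel 21% toward 255:
  R: 49 + 0.21×(255−49) = 49 + 43.26 = 92.26 → 92
  G: 180 + 0.21×(255−180) = 180 + 15.75 = 195.75 → 196
  B: 74 + 0.21×(255−74) = 74 + 38.01 = 112.01 → 112
rgb(92, 196, 112) = #5CC470.

#5CC470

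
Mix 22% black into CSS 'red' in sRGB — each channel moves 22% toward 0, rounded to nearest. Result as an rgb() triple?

CSS red is rgb(255, 0, 0).
Per channel, c → c + 0.22(0 − c):
  R: 255 + 0.22×(0−255) = 255 − 56.1 = 198.9 → 199
  G: 0 + 0 = 0 → 0
  B: 0 + 0 = 0 → 0

rgb(199, 0, 0)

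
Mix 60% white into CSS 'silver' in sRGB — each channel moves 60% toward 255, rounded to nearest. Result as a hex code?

#e6e6e6

CSS silver is rgb(192, 192, 192).
Per channel, c → c + 0.6(255 − c):
  R: 192 + 0.6×(255−192) = 192 + 37.8 = 229.8 → 230
  G: 192 + 0.6×(255−192) = 192 + 37.8 = 229.8 → 230
  B: 192 + 37.8 = 229.8 → 230
rgb(230, 230, 230) = #e6e6e6.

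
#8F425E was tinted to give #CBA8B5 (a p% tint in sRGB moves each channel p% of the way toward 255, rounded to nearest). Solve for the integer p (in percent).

#8F425E is rgb(143, 66, 94); #CBA8B5 is rgb(203, 168, 181).
On the G channel (widest range): 168 ≈ 66 + (p/100)(255 − 66), so p ≈ 100×(168 − 66)/(255 − 66) = 10200/189 = 53.97.
p = 54 reproduces all three channels after rounding.

54%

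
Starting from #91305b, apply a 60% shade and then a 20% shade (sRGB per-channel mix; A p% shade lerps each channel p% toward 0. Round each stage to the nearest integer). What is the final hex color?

#91305b is rgb(145, 48, 91).
Lerp each channel 60% toward 0:
  R: 145 + 0.6×(0−145) = 145 − 87 = 58 → 58
  G: 48 + 0.6×(0−48) = 48 − 28.8 = 19.2 → 19
  B: 91 + 0.6×(0−91) = 91 − 54.6 = 36.4 → 36
After the shade: rgb(58, 19, 36) = #3a1324.
Lerp each channel 20% toward 0:
  R: 58 + 0.2×(0−58) = 58 − 11.6 = 46.4 → 46
  G: 19 + 0.2×(0−19) = 19 − 3.8 = 15.2 → 15
  B: 36 + 0.2×(0−36) = 36 − 7.2 = 28.8 → 29
rgb(46, 15, 29) = #2e0f1d.

#2e0f1d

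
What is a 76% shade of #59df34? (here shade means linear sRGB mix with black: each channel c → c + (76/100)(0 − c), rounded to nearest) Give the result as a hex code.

#59df34 is rgb(89, 223, 52).
Lerp each channel 76% toward 0:
  R: 89 + 0.76×(0−89) = 89 − 67.64 = 21.36 → 21
  G: 223 + 0.76×(0−223) = 223 − 169.48 = 53.52 → 54
  B: 52 + 0.76×(0−52) = 52 − 39.52 = 12.48 → 12
rgb(21, 54, 12) = #15360c.

#15360c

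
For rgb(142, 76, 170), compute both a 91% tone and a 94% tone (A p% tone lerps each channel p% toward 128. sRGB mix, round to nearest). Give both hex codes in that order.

91% tone:
  R: 142 + 0.91×(128−142) = 142 − 12.74 = 129.26 → 129
  G: 76 + 0.91×(128−76) = 76 + 47.32 = 123.32 → 123
  B: 170 − 38.22 = 131.78 → 132
  → #817b84
94% tone:
  R: 142 + 0.94×(128−142) = 142 − 13.16 = 128.84 → 129
  G: 76 + 48.88 = 124.88 → 125
  B: 170 + 0.94×(128−170) = 170 − 39.48 = 130.52 → 131
  → #817d83

#817b84, #817d83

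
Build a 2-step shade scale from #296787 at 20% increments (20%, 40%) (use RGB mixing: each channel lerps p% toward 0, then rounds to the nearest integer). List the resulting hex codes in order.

#21526c, #193e51

#296787 is rgb(41, 103, 135).
20%: (41 − 8.2 = 32.8→33, 103 − 20.6 = 82.4→82, 135 − 27 = 108→108) → #21526c
40%: (41 − 16.4 = 24.6→25, 103 − 41.2 = 61.8→62, 135 − 54 = 81→81) → #193e51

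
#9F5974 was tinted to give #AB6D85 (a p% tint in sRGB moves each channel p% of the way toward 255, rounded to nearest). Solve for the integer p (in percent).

12%

#9F5974 is rgb(159, 89, 116); #AB6D85 is rgb(171, 109, 133).
On the G channel (widest range): 109 ≈ 89 + (p/100)(255 − 89), so p ≈ 100×(109 − 89)/(255 − 89) = 2000/166 = 12.05.
p = 12 reproduces all three channels after rounding.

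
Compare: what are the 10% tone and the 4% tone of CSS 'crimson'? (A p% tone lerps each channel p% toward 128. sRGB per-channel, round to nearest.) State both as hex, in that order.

CSS crimson is rgb(220, 20, 60).
10% tone:
  R: 220 + 0.1×(128−220) = 220 − 9.2 = 210.8 → 211
  G: 20 + 0.1×(128−20) = 20 + 10.8 = 30.8 → 31
  B: 60 + 0.1×(128−60) = 60 + 6.8 = 66.8 → 67
  → #D31F43
4% tone:
  R: 220 + 0.04×(128−220) = 220 − 3.68 = 216.32 → 216
  G: 20 + 0.04×(128−20) = 20 + 4.32 = 24.32 → 24
  B: 60 + 2.72 = 62.72 → 63
  → #D8183F

#D31F43, #D8183F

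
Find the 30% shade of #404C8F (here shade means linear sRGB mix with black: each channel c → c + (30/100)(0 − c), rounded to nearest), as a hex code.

#2D3564

#404C8F is rgb(64, 76, 143).
Lerp each channel 30% toward 0:
  R: 64 − 19.2 = 44.8 → 45
  G: 76 − 22.8 = 53.2 → 53
  B: 143 + 0.3×(0−143) = 143 − 42.9 = 100.1 → 100
rgb(45, 53, 100) = #2D3564.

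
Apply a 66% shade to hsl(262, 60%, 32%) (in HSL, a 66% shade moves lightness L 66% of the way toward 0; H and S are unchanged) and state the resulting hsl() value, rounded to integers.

L moves 66% from 32 toward 0: 32 − 21.12 = 10.88 → 11.
H and S are unchanged.

hsl(262, 60%, 11%)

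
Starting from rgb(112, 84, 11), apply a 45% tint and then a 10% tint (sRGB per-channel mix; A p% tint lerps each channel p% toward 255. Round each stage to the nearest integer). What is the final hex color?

#B8AA86

Lerp each channel 45% toward 255:
  R: 112 + 64.35 = 176.35 → 176
  G: 84 + 0.45×(255−84) = 84 + 76.95 = 160.95 → 161
  B: 11 + 109.8 = 120.8 → 121
After the tint: rgb(176, 161, 121) = #B0A179.
A 10% tint moves each channel 10% toward 255:
  R: 176 + 0.1×(255−176) = 176 + 7.9 = 183.9 → 184
  G: 161 + 9.4 = 170.4 → 170
  B: 121 + 13.4 = 134.4 → 134
rgb(184, 170, 134) = #B8AA86.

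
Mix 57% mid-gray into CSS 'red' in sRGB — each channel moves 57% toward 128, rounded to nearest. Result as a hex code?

CSS red is rgb(255, 0, 0).
Per channel, c → c + 0.57(128 − c):
  R: 255 + 0.57×(128−255) = 255 − 72.39 = 182.61 → 183
  G: 0 + 0.57×(128−0) = 0 + 72.96 = 72.96 → 73
  B: 0 + 0.57×(128−0) = 0 + 72.96 = 72.96 → 73
rgb(183, 73, 73) = #b74949.

#b74949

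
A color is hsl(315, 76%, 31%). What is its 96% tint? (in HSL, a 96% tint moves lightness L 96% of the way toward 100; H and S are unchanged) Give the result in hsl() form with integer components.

hsl(315, 76%, 97%)

L moves 96% from 31 toward 100: 31 + 66.24 = 97.24 → 97.
H and S are unchanged.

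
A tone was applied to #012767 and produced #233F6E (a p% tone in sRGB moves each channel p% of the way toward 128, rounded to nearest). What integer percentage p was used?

#012767 is rgb(1, 39, 103); #233F6E is rgb(35, 63, 110).
On the R channel (widest range): 35 ≈ 1 + (p/100)(128 − 1), so p ≈ 100×(35 − 1)/(128 − 1) = 3400/127 = 26.77.
p = 27 reproduces all three channels after rounding.

27%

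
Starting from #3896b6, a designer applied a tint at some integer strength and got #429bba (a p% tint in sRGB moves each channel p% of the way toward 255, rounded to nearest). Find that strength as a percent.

#3896b6 is rgb(56, 150, 182); #429bba is rgb(66, 155, 186).
On the R channel (widest range): 66 ≈ 56 + (p/100)(255 − 56), so p ≈ 100×(66 − 56)/(255 − 56) = 1000/199 = 5.03.
p = 5 reproduces all three channels after rounding.

5%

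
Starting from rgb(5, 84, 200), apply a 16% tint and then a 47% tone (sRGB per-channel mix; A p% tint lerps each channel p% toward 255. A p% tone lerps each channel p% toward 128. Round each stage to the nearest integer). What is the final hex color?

Per channel, c → c + 0.16(255 − c):
  R: 5 + 40 = 45 → 45
  G: 84 + 0.16×(255−84) = 84 + 27.36 = 111.36 → 111
  B: 200 + 0.16×(255−200) = 200 + 8.8 = 208.8 → 209
After the tint: rgb(45, 111, 209) = #2d6fd1.
Per channel, c → c + 0.47(128 − c):
  R: 45 + 0.47×(128−45) = 45 + 39.01 = 84.01 → 84
  G: 111 + 0.47×(128−111) = 111 + 7.99 = 118.99 → 119
  B: 209 + 0.47×(128−209) = 209 − 38.07 = 170.93 → 171
rgb(84, 119, 171) = #5477ab.

#5477ab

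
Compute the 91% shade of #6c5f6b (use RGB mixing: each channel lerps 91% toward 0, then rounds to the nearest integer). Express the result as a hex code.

#6c5f6b is rgb(108, 95, 107).
A 91% shade moves each channel 91% toward 0:
  R: 108 − 98.28 = 9.72 → 10
  G: 95 + 0.91×(0−95) = 95 − 86.45 = 8.55 → 9
  B: 107 + 0.91×(0−107) = 107 − 97.37 = 9.63 → 10
rgb(10, 9, 10) = #0a090a.

#0a090a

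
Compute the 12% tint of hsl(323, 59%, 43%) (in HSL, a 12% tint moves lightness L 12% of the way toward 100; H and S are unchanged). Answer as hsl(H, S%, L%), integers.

L moves 12% from 43 toward 100: 43 + 6.84 = 49.84 → 50.
H and S are unchanged.

hsl(323, 59%, 50%)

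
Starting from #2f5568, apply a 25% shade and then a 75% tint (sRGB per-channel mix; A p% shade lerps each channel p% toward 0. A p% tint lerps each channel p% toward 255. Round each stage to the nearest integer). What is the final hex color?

#c8cfd3

#2f5568 is rgb(47, 85, 104).
A 25% shade moves each channel 25% toward 0:
  R: 47 − 11.75 = 35.25 → 35
  G: 85 + 0.25×(0−85) = 85 − 21.25 = 63.75 → 64
  B: 104 − 26 = 78 → 78
After the shade: rgb(35, 64, 78) = #23404e.
A 75% tint moves each channel 75% toward 255:
  R: 35 + 0.75×(255−35) = 35 + 165 = 200 → 200
  G: 64 + 143.25 = 207.25 → 207
  B: 78 + 0.75×(255−78) = 78 + 132.75 = 210.75 → 211
rgb(200, 207, 211) = #c8cfd3.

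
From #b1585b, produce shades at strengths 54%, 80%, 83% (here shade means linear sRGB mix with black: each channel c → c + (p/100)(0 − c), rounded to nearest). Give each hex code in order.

#b1585b is rgb(177, 88, 91).
54%: (177 − 95.58 = 81.42→81, 88 − 47.52 = 40.48→40, 91 − 49.14 = 41.86→42) → #51282a
80%: (177 − 141.6 = 35.4→35, 88 − 70.4 = 17.6→18, 91 − 72.8 = 18.2→18) → #231212
83%: (177 − 146.91 = 30.09→30, 88 − 73.04 = 14.96→15, 91 − 75.53 = 15.47→15) → #1e0f0f

#51282a, #231212, #1e0f0f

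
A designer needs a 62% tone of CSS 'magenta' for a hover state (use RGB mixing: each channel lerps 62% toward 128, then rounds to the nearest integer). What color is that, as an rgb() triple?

rgb(176, 79, 176)

CSS magenta is rgb(255, 0, 255).
Per channel, c → c + 0.62(128 − c):
  R: 255 + 0.62×(128−255) = 255 − 78.74 = 176.26 → 176
  G: 0 + 79.36 = 79.36 → 79
  B: 255 + 0.62×(128−255) = 255 − 78.74 = 176.26 → 176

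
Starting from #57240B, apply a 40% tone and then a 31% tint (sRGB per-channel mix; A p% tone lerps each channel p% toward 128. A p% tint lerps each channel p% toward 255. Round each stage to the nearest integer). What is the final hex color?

#57240B is rgb(87, 36, 11).
Per channel, c → c + 0.4(128 − c):
  R: 87 + 0.4×(128−87) = 87 + 16.4 = 103.4 → 103
  G: 36 + 0.4×(128−36) = 36 + 36.8 = 72.8 → 73
  B: 11 + 46.8 = 57.8 → 58
After the tone: rgb(103, 73, 58) = #67493A.
Per channel, c → c + 0.31(255 − c):
  R: 103 + 0.31×(255−103) = 103 + 47.12 = 150.12 → 150
  G: 73 + 0.31×(255−73) = 73 + 56.42 = 129.42 → 129
  B: 58 + 61.07 = 119.07 → 119
rgb(150, 129, 119) = #968177.

#968177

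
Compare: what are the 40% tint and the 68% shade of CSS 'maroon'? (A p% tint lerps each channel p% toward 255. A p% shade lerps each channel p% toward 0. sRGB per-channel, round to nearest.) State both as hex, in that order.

#b36666, #290000

CSS maroon is rgb(128, 0, 0).
40% tint:
  R: 128 + 0.4×(255−128) = 128 + 50.8 = 178.8 → 179
  G: 0 + 102 = 102 → 102
  B: 0 + 0.4×(255−0) = 0 + 102 = 102 → 102
  → #b36666
68% shade:
  R: 128 + 0.68×(0−128) = 128 − 87.04 = 40.96 → 41
  G: 0 + 0.68×(0−0) = 0 + 0 = 0 → 0
  B: 0 + 0 = 0 → 0
  → #290000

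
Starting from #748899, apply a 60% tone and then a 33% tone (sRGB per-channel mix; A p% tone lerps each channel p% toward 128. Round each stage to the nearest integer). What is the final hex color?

#748899 is rgb(116, 136, 153).
Lerp each channel 60% toward 128:
  R: 116 + 7.2 = 123.2 → 123
  G: 136 + 0.6×(128−136) = 136 − 4.8 = 131.2 → 131
  B: 153 − 15 = 138 → 138
After the tone: rgb(123, 131, 138) = #7B838A.
Lerp each channel 33% toward 128:
  R: 123 + 0.33×(128−123) = 123 + 1.65 = 124.65 → 125
  G: 131 + 0.33×(128−131) = 131 − 0.99 = 130.01 → 130
  B: 138 − 3.3 = 134.7 → 135
rgb(125, 130, 135) = #7D8287.

#7D8287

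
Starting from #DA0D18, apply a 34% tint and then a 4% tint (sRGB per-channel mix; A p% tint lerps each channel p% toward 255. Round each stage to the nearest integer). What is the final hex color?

#E8656D

#DA0D18 is rgb(218, 13, 24).
Lerp each channel 34% toward 255:
  R: 218 + 12.58 = 230.58 → 231
  G: 13 + 0.34×(255−13) = 13 + 82.28 = 95.28 → 95
  B: 24 + 0.34×(255−24) = 24 + 78.54 = 102.54 → 103
After the tint: rgb(231, 95, 103) = #E75F67.
Lerp each channel 4% toward 255:
  R: 231 + 0.96 = 231.96 → 232
  G: 95 + 6.4 = 101.4 → 101
  B: 103 + 0.04×(255−103) = 103 + 6.08 = 109.08 → 109
rgb(232, 101, 109) = #E8656D.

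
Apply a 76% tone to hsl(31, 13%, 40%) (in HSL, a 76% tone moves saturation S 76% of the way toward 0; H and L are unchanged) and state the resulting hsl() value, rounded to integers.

hsl(31, 3%, 40%)

S moves 76% from 13 toward 0: 13 − 9.88 = 3.12 → 3.
H and L are unchanged.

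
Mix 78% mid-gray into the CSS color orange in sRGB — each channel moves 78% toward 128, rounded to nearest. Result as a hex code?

CSS orange is rgb(255, 165, 0).
Per channel, c → c + 0.78(128 − c):
  R: 255 + 0.78×(128−255) = 255 − 99.06 = 155.94 → 156
  G: 165 − 28.86 = 136.14 → 136
  B: 0 + 0.78×(128−0) = 0 + 99.84 = 99.84 → 100
rgb(156, 136, 100) = #9C8864.

#9C8864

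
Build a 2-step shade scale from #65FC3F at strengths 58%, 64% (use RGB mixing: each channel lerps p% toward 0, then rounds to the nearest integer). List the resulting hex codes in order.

#2A6A1A, #245B17

#65FC3F is rgb(101, 252, 63).
58%: (101 − 58.58 = 42.42→42, 252 − 146.16 = 105.84→106, 63 − 36.54 = 26.46→26) → #2A6A1A
64%: (101 − 64.64 = 36.36→36, 252 − 161.28 = 90.72→91, 63 − 40.32 = 22.68→23) → #245B17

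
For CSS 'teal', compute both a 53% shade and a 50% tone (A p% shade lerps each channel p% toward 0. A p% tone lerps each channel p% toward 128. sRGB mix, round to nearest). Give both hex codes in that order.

#003C3C, #408080

CSS teal is rgb(0, 128, 128).
53% shade:
  R: 0 + 0 = 0 → 0
  G: 128 − 67.84 = 60.16 → 60
  B: 128 − 67.84 = 60.16 → 60
  → #003C3C
50% tone:
  R: 0 + 0.5×(128−0) = 0 + 64 = 64 → 64
  G: 128 + 0 = 128 → 128
  B: 128 + 0.5×(128−128) = 128 + 0 = 128 → 128
  → #408080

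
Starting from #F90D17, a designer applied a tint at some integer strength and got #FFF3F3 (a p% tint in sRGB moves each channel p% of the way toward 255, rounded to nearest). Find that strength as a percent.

#F90D17 is rgb(249, 13, 23); #FFF3F3 is rgb(255, 243, 243).
On the G channel (widest range): 243 ≈ 13 + (p/100)(255 − 13), so p ≈ 100×(243 − 13)/(255 − 13) = 23000/242 = 95.04.
p = 95 reproduces all three channels after rounding.

95%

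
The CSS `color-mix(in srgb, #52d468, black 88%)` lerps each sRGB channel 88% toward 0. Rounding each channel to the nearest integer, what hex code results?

#0a190c

#52d468 is rgb(82, 212, 104).
An 88% shade moves each channel 88% toward 0:
  R: 82 − 72.16 = 9.84 → 10
  G: 212 + 0.88×(0−212) = 212 − 186.56 = 25.44 → 25
  B: 104 + 0.88×(0−104) = 104 − 91.52 = 12.48 → 12
rgb(10, 25, 12) = #0a190c.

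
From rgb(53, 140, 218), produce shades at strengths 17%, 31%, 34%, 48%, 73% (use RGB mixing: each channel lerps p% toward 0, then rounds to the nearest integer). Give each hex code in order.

17%: (53 − 9.01 = 43.99→44, 140 − 23.8 = 116.2→116, 218 − 37.06 = 180.94→181) → #2C74B5
31%: (53 − 16.43 = 36.57→37, 140 − 43.4 = 96.6→97, 218 − 67.58 = 150.42→150) → #256196
34%: (53 − 18.02 = 34.98→35, 140 − 47.6 = 92.4→92, 218 − 74.12 = 143.88→144) → #235C90
48%: (53 − 25.44 = 27.56→28, 140 − 67.2 = 72.8→73, 218 − 104.64 = 113.36→113) → #1C4971
73%: (53 − 38.69 = 14.31→14, 140 − 102.2 = 37.8→38, 218 − 159.14 = 58.86→59) → #0E263B

#2C74B5, #256196, #235C90, #1C4971, #0E263B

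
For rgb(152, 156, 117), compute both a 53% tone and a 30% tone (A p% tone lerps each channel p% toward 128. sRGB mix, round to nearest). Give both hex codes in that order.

53% tone:
  R: 152 − 12.72 = 139.28 → 139
  G: 156 − 14.84 = 141.16 → 141
  B: 117 + 0.53×(128−117) = 117 + 5.83 = 122.83 → 123
  → #8b8d7b
30% tone:
  R: 152 + 0.3×(128−152) = 152 − 7.2 = 144.8 → 145
  G: 156 + 0.3×(128−156) = 156 − 8.4 = 147.6 → 148
  B: 117 + 0.3×(128−117) = 117 + 3.3 = 120.3 → 120
  → #919478

#8b8d7b, #919478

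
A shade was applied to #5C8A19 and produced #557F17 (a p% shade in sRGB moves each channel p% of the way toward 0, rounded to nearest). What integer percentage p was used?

8%

#5C8A19 is rgb(92, 138, 25); #557F17 is rgb(85, 127, 23).
On the G channel (widest range): 127 ≈ 138 + (p/100)(0 − 138), so p ≈ 100×(127 − 138)/(0 − 138) = -1100/-138 = 7.97.
p = 8 reproduces all three channels after rounding.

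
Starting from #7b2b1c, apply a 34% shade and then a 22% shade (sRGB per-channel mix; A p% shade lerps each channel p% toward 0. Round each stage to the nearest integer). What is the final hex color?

#3f160e

#7b2b1c is rgb(123, 43, 28).
Lerp each channel 34% toward 0:
  R: 123 + 0.34×(0−123) = 123 − 41.82 = 81.18 → 81
  G: 43 − 14.62 = 28.38 → 28
  B: 28 + 0.34×(0−28) = 28 − 9.52 = 18.48 → 18
After the shade: rgb(81, 28, 18) = #511c12.
Per channel, c → c + 0.22(0 − c):
  R: 81 − 17.82 = 63.18 → 63
  G: 28 − 6.16 = 21.84 → 22
  B: 18 + 0.22×(0−18) = 18 − 3.96 = 14.04 → 14
rgb(63, 22, 14) = #3f160e.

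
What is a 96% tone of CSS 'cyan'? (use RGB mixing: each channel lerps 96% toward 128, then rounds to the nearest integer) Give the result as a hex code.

#7B8585

CSS cyan is rgb(0, 255, 255).
Lerp each channel 96% toward 128:
  R: 0 + 0.96×(128−0) = 0 + 122.88 = 122.88 → 123
  G: 255 + 0.96×(128−255) = 255 − 121.92 = 133.08 → 133
  B: 255 + 0.96×(128−255) = 255 − 121.92 = 133.08 → 133
rgb(123, 133, 133) = #7B8585.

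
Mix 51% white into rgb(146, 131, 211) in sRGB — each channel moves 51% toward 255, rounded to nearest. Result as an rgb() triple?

Per channel, c → c + 0.51(255 − c):
  R: 146 + 0.51×(255−146) = 146 + 55.59 = 201.59 → 202
  G: 131 + 63.24 = 194.24 → 194
  B: 211 + 0.51×(255−211) = 211 + 22.44 = 233.44 → 233

rgb(202, 194, 233)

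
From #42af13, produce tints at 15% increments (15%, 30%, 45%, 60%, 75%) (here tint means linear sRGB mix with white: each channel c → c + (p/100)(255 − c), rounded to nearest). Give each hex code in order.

#5ebb36, #7bc75a, #97d37d, #b3dfa1, #d0ebc4

#42af13 is rgb(66, 175, 19).
15%: (66 + 28.35 = 94.35→94, 175 + 12 = 187→187, 19 + 35.4 = 54.4→54) → #5ebb36
30%: (66 + 56.7 = 122.7→123, 175 + 24 = 199→199, 19 + 70.8 = 89.8→90) → #7bc75a
45%: (66 + 85.05 = 151.05→151, 175 + 36 = 211→211, 19 + 106.2 = 125.2→125) → #97d37d
60%: (66 + 113.4 = 179.4→179, 175 + 48 = 223→223, 19 + 141.6 = 160.6→161) → #b3dfa1
75%: (66 + 141.75 = 207.75→208, 175 + 60 = 235→235, 19 + 177 = 196→196) → #d0ebc4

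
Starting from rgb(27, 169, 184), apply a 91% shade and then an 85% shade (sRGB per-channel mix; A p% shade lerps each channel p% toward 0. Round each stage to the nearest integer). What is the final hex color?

#000203

Per channel, c → c + 0.91(0 − c):
  R: 27 + 0.91×(0−27) = 27 − 24.57 = 2.43 → 2
  G: 169 − 153.79 = 15.21 → 15
  B: 184 − 167.44 = 16.56 → 17
After the shade: rgb(2, 15, 17) = #020f11.
Lerp each channel 85% toward 0:
  R: 2 + 0.85×(0−2) = 2 − 1.7 = 0.3 → 0
  G: 15 + 0.85×(0−15) = 15 − 12.75 = 2.25 → 2
  B: 17 + 0.85×(0−17) = 17 − 14.45 = 2.55 → 3
rgb(0, 2, 3) = #000203.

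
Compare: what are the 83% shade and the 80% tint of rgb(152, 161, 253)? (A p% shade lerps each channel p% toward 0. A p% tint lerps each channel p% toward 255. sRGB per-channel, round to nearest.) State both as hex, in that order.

#1a1b2b, #eaecff

83% shade:
  R: 152 − 126.16 = 25.84 → 26
  G: 161 − 133.63 = 27.37 → 27
  B: 253 + 0.83×(0−253) = 253 − 209.99 = 43.01 → 43
  → #1a1b2b
80% tint:
  R: 152 + 0.8×(255−152) = 152 + 82.4 = 234.4 → 234
  G: 161 + 0.8×(255−161) = 161 + 75.2 = 236.2 → 236
  B: 253 + 1.6 = 254.6 → 255
  → #eaecff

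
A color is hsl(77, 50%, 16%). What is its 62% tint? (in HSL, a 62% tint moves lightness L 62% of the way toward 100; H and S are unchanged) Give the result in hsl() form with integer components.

hsl(77, 50%, 68%)

L moves 62% from 16 toward 100: 16 + 52.08 = 68.08 → 68.
H and S are unchanged.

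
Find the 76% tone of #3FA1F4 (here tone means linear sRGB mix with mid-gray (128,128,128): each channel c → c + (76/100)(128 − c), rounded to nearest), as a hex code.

#70889C

#3FA1F4 is rgb(63, 161, 244).
A 76% tone moves each channel 76% toward 128:
  R: 63 + 0.76×(128−63) = 63 + 49.4 = 112.4 → 112
  G: 161 − 25.08 = 135.92 → 136
  B: 244 + 0.76×(128−244) = 244 − 88.16 = 155.84 → 156
rgb(112, 136, 156) = #70889C.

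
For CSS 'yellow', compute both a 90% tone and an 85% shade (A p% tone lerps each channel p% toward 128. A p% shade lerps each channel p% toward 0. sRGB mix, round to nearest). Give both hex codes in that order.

#8D8D73, #262600

CSS yellow is rgb(255, 255, 0).
90% tone:
  R: 255 + 0.9×(128−255) = 255 − 114.3 = 140.7 → 141
  G: 255 + 0.9×(128−255) = 255 − 114.3 = 140.7 → 141
  B: 0 + 115.2 = 115.2 → 115
  → #8D8D73
85% shade:
  R: 255 − 216.75 = 38.25 → 38
  G: 255 − 216.75 = 38.25 → 38
  B: 0 + 0.85×(0−0) = 0 + 0 = 0 → 0
  → #262600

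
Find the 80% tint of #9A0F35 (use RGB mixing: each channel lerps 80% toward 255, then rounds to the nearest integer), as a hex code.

#9A0F35 is rgb(154, 15, 53).
Per channel, c → c + 0.8(255 − c):
  R: 154 + 0.8×(255−154) = 154 + 80.8 = 234.8 → 235
  G: 15 + 192 = 207 → 207
  B: 53 + 0.8×(255−53) = 53 + 161.6 = 214.6 → 215
rgb(235, 207, 215) = #EBCFD7.

#EBCFD7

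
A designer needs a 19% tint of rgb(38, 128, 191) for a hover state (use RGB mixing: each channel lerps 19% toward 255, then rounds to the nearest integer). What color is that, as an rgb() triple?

rgb(79, 152, 203)

Per channel, c → c + 0.19(255 − c):
  R: 38 + 41.23 = 79.23 → 79
  G: 128 + 24.13 = 152.13 → 152
  B: 191 + 12.16 = 203.16 → 203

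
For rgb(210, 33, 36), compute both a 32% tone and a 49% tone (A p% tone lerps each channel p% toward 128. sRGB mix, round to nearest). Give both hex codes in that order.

32% tone:
  R: 210 − 26.24 = 183.76 → 184
  G: 33 + 30.4 = 63.4 → 63
  B: 36 + 0.32×(128−36) = 36 + 29.44 = 65.44 → 65
  → #B83F41
49% tone:
  R: 210 + 0.49×(128−210) = 210 − 40.18 = 169.82 → 170
  G: 33 + 0.49×(128−33) = 33 + 46.55 = 79.55 → 80
  B: 36 + 0.49×(128−36) = 36 + 45.08 = 81.08 → 81
  → #AA5051

#B83F41, #AA5051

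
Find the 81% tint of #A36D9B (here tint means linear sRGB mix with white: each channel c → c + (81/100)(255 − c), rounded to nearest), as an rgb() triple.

#A36D9B is rgb(163, 109, 155).
Per channel, c → c + 0.81(255 − c):
  R: 163 + 0.81×(255−163) = 163 + 74.52 = 237.52 → 238
  G: 109 + 0.81×(255−109) = 109 + 118.26 = 227.26 → 227
  B: 155 + 81 = 236 → 236

rgb(238, 227, 236)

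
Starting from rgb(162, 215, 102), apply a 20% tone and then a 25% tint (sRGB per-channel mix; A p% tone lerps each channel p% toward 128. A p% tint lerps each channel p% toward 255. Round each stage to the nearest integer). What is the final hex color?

#B4D490

Lerp each channel 20% toward 128:
  R: 162 + 0.2×(128−162) = 162 − 6.8 = 155.2 → 155
  G: 215 + 0.2×(128−215) = 215 − 17.4 = 197.6 → 198
  B: 102 + 0.2×(128−102) = 102 + 5.2 = 107.2 → 107
After the tone: rgb(155, 198, 107) = #9BC66B.
A 25% tint moves each channel 25% toward 255:
  R: 155 + 0.25×(255−155) = 155 + 25 = 180 → 180
  G: 198 + 0.25×(255−198) = 198 + 14.25 = 212.25 → 212
  B: 107 + 0.25×(255−107) = 107 + 37 = 144 → 144
rgb(180, 212, 144) = #B4D490.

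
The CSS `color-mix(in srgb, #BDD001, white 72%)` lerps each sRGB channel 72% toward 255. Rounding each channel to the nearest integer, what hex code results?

#EDF2B8

#BDD001 is rgb(189, 208, 1).
A 72% tint moves each channel 72% toward 255:
  R: 189 + 0.72×(255−189) = 189 + 47.52 = 236.52 → 237
  G: 208 + 33.84 = 241.84 → 242
  B: 1 + 0.72×(255−1) = 1 + 182.88 = 183.88 → 184
rgb(237, 242, 184) = #EDF2B8.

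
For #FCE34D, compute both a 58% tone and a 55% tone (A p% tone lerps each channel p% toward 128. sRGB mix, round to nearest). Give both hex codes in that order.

#FCE34D is rgb(252, 227, 77).
58% tone:
  R: 252 − 71.92 = 180.08 → 180
  G: 227 − 57.42 = 169.58 → 170
  B: 77 + 29.58 = 106.58 → 107
  → #B4AA6B
55% tone:
  R: 252 + 0.55×(128−252) = 252 − 68.2 = 183.8 → 184
  G: 227 − 54.45 = 172.55 → 173
  B: 77 + 0.55×(128−77) = 77 + 28.05 = 105.05 → 105
  → #B8AD69

#B4AA6B, #B8AD69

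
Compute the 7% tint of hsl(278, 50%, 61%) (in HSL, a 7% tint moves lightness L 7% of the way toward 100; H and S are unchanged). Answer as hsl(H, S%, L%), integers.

L moves 7% from 61 toward 100: 61 + 2.73 = 63.73 → 64.
H and S are unchanged.

hsl(278, 50%, 64%)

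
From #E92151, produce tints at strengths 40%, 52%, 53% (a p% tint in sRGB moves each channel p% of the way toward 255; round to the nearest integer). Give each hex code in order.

#F27A97, #F494AB, #F597AD

#E92151 is rgb(233, 33, 81).
40%: (233 + 8.8 = 241.8→242, 33 + 88.8 = 121.8→122, 81 + 69.6 = 150.6→151) → #F27A97
52%: (233 + 11.44 = 244.44→244, 33 + 115.44 = 148.44→148, 81 + 90.48 = 171.48→171) → #F494AB
53%: (233 + 11.66 = 244.66→245, 33 + 117.66 = 150.66→151, 81 + 92.22 = 173.22→173) → #F597AD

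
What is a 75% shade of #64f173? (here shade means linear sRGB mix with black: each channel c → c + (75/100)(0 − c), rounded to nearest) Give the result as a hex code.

#193c1d

#64f173 is rgb(100, 241, 115).
A 75% shade moves each channel 75% toward 0:
  R: 100 − 75 = 25 → 25
  G: 241 + 0.75×(0−241) = 241 − 180.75 = 60.25 → 60
  B: 115 + 0.75×(0−115) = 115 − 86.25 = 28.75 → 29
rgb(25, 60, 29) = #193c1d.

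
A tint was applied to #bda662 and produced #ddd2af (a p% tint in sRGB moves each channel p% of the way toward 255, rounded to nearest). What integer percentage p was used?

49%

#bda662 is rgb(189, 166, 98); #ddd2af is rgb(221, 210, 175).
On the B channel (widest range): 175 ≈ 98 + (p/100)(255 − 98), so p ≈ 100×(175 − 98)/(255 − 98) = 7700/157 = 49.04.
p = 49 reproduces all three channels after rounding.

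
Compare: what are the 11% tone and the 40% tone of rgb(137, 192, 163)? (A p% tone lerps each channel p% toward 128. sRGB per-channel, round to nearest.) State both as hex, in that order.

#88b99f, #85a695

11% tone:
  R: 137 − 0.99 = 136.01 → 136
  G: 192 + 0.11×(128−192) = 192 − 7.04 = 184.96 → 185
  B: 163 − 3.85 = 159.15 → 159
  → #88b99f
40% tone:
  R: 137 + 0.4×(128−137) = 137 − 3.6 = 133.4 → 133
  G: 192 + 0.4×(128−192) = 192 − 25.6 = 166.4 → 166
  B: 163 + 0.4×(128−163) = 163 − 14 = 149 → 149
  → #85a695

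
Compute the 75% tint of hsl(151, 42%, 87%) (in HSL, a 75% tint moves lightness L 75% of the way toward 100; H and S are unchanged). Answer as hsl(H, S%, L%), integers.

L moves 75% from 87 toward 100: 87 + 9.75 = 96.75 → 97.
H and S are unchanged.

hsl(151, 42%, 97%)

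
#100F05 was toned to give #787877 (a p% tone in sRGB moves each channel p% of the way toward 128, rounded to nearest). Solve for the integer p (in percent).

#100F05 is rgb(16, 15, 5); #787877 is rgb(120, 120, 119).
On the B channel (widest range): 119 ≈ 5 + (p/100)(128 − 5), so p ≈ 100×(119 − 5)/(128 − 5) = 11400/123 = 92.68.
p = 93 reproduces all three channels after rounding.

93%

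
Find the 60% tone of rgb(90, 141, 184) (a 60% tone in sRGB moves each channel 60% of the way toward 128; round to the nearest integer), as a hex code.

#718596

A 60% tone moves each channel 60% toward 128:
  R: 90 + 22.8 = 112.8 → 113
  G: 141 − 7.8 = 133.2 → 133
  B: 184 + 0.6×(128−184) = 184 − 33.6 = 150.4 → 150
rgb(113, 133, 150) = #718596.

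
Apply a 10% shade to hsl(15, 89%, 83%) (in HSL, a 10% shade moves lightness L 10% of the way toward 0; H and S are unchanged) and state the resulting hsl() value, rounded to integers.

L moves 10% from 83 toward 0: 83 − 8.3 = 74.7 → 75.
H and S are unchanged.

hsl(15, 89%, 75%)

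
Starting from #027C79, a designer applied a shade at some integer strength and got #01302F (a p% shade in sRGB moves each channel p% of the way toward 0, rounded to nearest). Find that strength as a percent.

61%

#027C79 is rgb(2, 124, 121); #01302F is rgb(1, 48, 47).
On the G channel (widest range): 48 ≈ 124 + (p/100)(0 − 124), so p ≈ 100×(48 − 124)/(0 − 124) = -7600/-124 = 61.29.
p = 61 reproduces all three channels after rounding.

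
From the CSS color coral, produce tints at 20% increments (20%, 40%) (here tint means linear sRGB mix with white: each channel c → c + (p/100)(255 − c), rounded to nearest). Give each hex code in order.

CSS coral is rgb(255, 127, 80).
20%: (255→255, 127 + 25.6 = 152.6→153, 80 + 35 = 115→115) → #FF9973
40%: (255→255, 127 + 51.2 = 178.2→178, 80 + 70 = 150→150) → #FFB296

#FF9973, #FFB296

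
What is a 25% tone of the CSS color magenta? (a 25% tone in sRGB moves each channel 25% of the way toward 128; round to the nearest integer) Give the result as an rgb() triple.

CSS magenta is rgb(255, 0, 255).
Lerp each channel 25% toward 128:
  R: 255 + 0.25×(128−255) = 255 − 31.75 = 223.25 → 223
  G: 0 + 32 = 32 → 32
  B: 255 − 31.75 = 223.25 → 223

rgb(223, 32, 223)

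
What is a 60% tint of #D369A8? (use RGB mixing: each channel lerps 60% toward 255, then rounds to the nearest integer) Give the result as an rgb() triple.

#D369A8 is rgb(211, 105, 168).
A 60% tint moves each channel 60% toward 255:
  R: 211 + 0.6×(255−211) = 211 + 26.4 = 237.4 → 237
  G: 105 + 0.6×(255−105) = 105 + 90 = 195 → 195
  B: 168 + 0.6×(255−168) = 168 + 52.2 = 220.2 → 220

rgb(237, 195, 220)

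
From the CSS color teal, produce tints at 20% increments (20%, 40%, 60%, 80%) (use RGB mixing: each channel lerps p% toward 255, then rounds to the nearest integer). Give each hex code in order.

#339999, #66b3b3, #99cccc, #cce6e6

CSS teal is rgb(0, 128, 128).
20%: (0 + 51 = 51→51, 128 + 25.4 = 153.4→153, 128 + 25.4 = 153.4→153) → #339999
40%: (0 + 102 = 102→102, 128 + 50.8 = 178.8→179, 128 + 50.8 = 178.8→179) → #66b3b3
60%: (0 + 153 = 153→153, 128 + 76.2 = 204.2→204, 128 + 76.2 = 204.2→204) → #99cccc
80%: (0 + 204 = 204→204, 128 + 101.6 = 229.6→230, 128 + 101.6 = 229.6→230) → #cce6e6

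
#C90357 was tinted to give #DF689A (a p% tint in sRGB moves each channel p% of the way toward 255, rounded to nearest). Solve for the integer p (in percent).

#C90357 is rgb(201, 3, 87); #DF689A is rgb(223, 104, 154).
On the G channel (widest range): 104 ≈ 3 + (p/100)(255 − 3), so p ≈ 100×(104 − 3)/(255 − 3) = 10100/252 = 40.08.
p = 40 reproduces all three channels after rounding.

40%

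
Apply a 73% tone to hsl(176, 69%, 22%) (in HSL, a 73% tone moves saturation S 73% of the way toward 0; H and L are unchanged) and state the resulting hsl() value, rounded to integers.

S moves 73% from 69 toward 0: 69 − 50.37 = 18.63 → 19.
H and L are unchanged.

hsl(176, 19%, 22%)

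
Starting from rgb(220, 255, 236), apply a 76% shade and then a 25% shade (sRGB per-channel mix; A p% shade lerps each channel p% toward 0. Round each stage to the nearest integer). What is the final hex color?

#282e2b

Lerp each channel 76% toward 0:
  R: 220 + 0.76×(0−220) = 220 − 167.2 = 52.8 → 53
  G: 255 + 0.76×(0−255) = 255 − 193.8 = 61.2 → 61
  B: 236 − 179.36 = 56.64 → 57
After the shade: rgb(53, 61, 57) = #353d39.
Lerp each channel 25% toward 0:
  R: 53 − 13.25 = 39.75 → 40
  G: 61 − 15.25 = 45.75 → 46
  B: 57 − 14.25 = 42.75 → 43
rgb(40, 46, 43) = #282e2b.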